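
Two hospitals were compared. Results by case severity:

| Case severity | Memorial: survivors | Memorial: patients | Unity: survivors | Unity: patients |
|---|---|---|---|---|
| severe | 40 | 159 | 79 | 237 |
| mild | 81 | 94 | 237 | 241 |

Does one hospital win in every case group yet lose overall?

Severe: Memorial 40/159 = 25.2%, Unity 79/237 = 33.3% → Unity
Mild: Memorial 81/94 = 86.2%, Unity 237/241 = 98.3% → Unity
Overall: Memorial 121/253 = 47.8%, Unity 316/478 = 66.1% → Unity
Unity wins overall and in every case group — no reversal.

No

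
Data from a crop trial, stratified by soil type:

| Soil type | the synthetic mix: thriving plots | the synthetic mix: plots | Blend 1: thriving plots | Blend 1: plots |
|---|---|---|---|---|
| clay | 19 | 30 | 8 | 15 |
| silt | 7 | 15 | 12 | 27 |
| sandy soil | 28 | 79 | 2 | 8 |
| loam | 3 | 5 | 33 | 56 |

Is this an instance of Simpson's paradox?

Clay: the synthetic mix 19/30 = 63.3%, Blend 1 8/15 = 53.3% → the synthetic mix
Silt: the synthetic mix 7/15 = 46.7%, Blend 1 12/27 = 44.4% → the synthetic mix
Sandy soil: the synthetic mix 28/79 = 35.4%, Blend 1 2/8 = 25.0% → the synthetic mix
Loam: the synthetic mix 3/5 = 60.0%, Blend 1 33/56 = 58.9% → the synthetic mix
Overall: the synthetic mix 57/129 = 44.2%, Blend 1 55/106 = 51.9% → Blend 1
The synthetic mix wins each soil group but Blend 1 wins overall — the comparison reverses. The synthetic mix's plots skew toward sandy soil, which has a lower base rate.

Yes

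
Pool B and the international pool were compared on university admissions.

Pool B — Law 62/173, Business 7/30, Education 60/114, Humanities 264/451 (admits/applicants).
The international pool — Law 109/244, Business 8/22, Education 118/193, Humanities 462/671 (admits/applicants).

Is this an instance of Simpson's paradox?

Law: Pool B 62/173 = 35.8%, the international pool 109/244 = 44.7% → the international pool
Business: Pool B 7/30 = 23.3%, the international pool 8/22 = 36.4% → the international pool
Education: Pool B 60/114 = 52.6%, the international pool 118/193 = 61.1% → the international pool
Humanities: Pool B 264/451 = 58.5%, the international pool 462/671 = 68.9% → the international pool
Overall: Pool B 393/768 = 51.2%, the international pool 697/1130 = 61.7% → the international pool
The international pool wins overall and in every department group — no reversal.

No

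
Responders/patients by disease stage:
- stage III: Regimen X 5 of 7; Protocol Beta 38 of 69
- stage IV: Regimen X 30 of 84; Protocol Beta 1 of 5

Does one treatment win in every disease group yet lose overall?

Yes

Stage III: Regimen X 5/7 = 71.4%, Protocol Beta 38/69 = 55.1% → Regimen X
Stage IV: Regimen X 30/84 = 35.7%, Protocol Beta 1/5 = 20.0% → Regimen X
Overall: Regimen X 35/91 = 38.5%, Protocol Beta 39/74 = 52.7% → Protocol Beta
Regimen X wins each disease group but Protocol Beta wins overall — the comparison reverses. Regimen X's patients skew toward stage IV, which has a lower base rate.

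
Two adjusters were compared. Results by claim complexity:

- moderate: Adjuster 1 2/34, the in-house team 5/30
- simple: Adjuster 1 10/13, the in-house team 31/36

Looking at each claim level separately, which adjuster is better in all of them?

the in-house team

Moderate: Adjuster 1 2/34 = 5.9%, the in-house team 5/30 = 16.7% → the in-house team
Simple: Adjuster 1 10/13 = 76.9%, the in-house team 31/36 = 86.1% → the in-house team
The in-house team has the higher rate in both groups.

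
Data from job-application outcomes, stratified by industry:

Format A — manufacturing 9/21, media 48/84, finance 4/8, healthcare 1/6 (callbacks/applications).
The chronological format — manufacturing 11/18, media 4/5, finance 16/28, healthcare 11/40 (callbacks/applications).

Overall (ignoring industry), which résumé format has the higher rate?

Manufacturing: Format A 9/21 = 42.9%, the chronological format 11/18 = 61.1% → the chronological format
Media: Format A 48/84 = 57.1%, the chronological format 4/5 = 80.0% → the chronological format
Finance: Format A 4/8 = 50.0%, the chronological format 16/28 = 57.1% → the chronological format
Healthcare: Format A 1/6 = 16.7%, the chronological format 11/40 = 27.5% → the chronological format
Overall: Format A 62/119 = 52.1%, the chronological format 42/91 = 46.2% → Format A
(The chronological format wins every industry group but Format A wins overall — the chronological format's applications skew toward the low-rate healthcare group.)

Format A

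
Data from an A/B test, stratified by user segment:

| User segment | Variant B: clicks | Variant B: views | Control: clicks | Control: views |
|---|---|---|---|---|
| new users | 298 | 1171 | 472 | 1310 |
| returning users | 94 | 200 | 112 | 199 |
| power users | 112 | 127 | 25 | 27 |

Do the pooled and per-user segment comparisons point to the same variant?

New users: Variant B 298/1171 = 25.4%, Control 472/1310 = 36.0% → Control
Returning users: Variant B 94/200 = 47.0%, Control 112/199 = 56.3% → Control
Power users: Variant B 112/127 = 88.2%, Control 25/27 = 92.6% → Control
Overall: Variant B 504/1498 = 33.6%, Control 609/1536 = 39.6% → Control
Control wins overall and in every user group — no reversal.

Yes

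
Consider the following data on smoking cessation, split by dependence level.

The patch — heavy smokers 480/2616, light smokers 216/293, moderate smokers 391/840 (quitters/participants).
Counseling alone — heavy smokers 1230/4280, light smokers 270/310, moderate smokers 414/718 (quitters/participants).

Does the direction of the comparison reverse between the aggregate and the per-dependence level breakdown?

Heavy smokers: the patch 480/2616 = 18.3%, counseling alone 1230/4280 = 28.7% → counseling alone
Light smokers: the patch 216/293 = 73.7%, counseling alone 270/310 = 87.1% → counseling alone
Moderate smokers: the patch 391/840 = 46.5%, counseling alone 414/718 = 57.7% → counseling alone
Overall: the patch 1087/3749 = 29.0%, counseling alone 1914/5308 = 36.1% → counseling alone
Counseling alone wins overall and in every dependence group — no reversal.

No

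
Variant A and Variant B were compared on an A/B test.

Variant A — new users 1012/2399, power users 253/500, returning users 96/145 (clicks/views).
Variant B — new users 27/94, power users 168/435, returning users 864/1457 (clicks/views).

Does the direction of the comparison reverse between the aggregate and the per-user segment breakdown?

Yes

New users: Variant A 1012/2399 = 42.2%, Variant B 27/94 = 28.7% → Variant A
Power users: Variant A 253/500 = 50.6%, Variant B 168/435 = 38.6% → Variant A
Returning users: Variant A 96/145 = 66.2%, Variant B 864/1457 = 59.3% → Variant A
Overall: Variant A 1361/3044 = 44.7%, Variant B 1059/1986 = 53.3% → Variant B
Variant A wins each user group but Variant B wins overall — the comparison reverses. Variant A's views skew toward new users, which has a lower base rate.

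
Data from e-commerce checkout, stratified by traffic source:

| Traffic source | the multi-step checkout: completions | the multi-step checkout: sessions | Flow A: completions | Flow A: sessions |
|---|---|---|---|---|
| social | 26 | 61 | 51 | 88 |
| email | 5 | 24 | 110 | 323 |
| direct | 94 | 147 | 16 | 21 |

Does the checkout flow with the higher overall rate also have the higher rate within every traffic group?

No

Social: the multi-step checkout 26/61 = 42.6%, Flow A 51/88 = 58.0% → Flow A
Email: the multi-step checkout 5/24 = 20.8%, Flow A 110/323 = 34.1% → Flow A
Direct: the multi-step checkout 94/147 = 63.9%, Flow A 16/21 = 76.2% → Flow A
Overall: the multi-step checkout 125/232 = 53.9%, Flow A 177/432 = 41.0% → the multi-step checkout
Flow A wins each traffic group but the multi-step checkout wins overall — the comparison reverses. Flow A's sessions skew toward email, which has a lower base rate.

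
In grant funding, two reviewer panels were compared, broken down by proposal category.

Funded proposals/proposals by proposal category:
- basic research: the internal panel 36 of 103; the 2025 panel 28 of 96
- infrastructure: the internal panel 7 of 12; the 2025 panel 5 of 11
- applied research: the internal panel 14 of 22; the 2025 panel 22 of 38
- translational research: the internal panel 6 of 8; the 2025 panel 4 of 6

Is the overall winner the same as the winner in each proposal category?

Basic research: the internal panel 36/103 = 35.0%, the 2025 panel 28/96 = 29.2% → the internal panel
Infrastructure: the internal panel 7/12 = 58.3%, the 2025 panel 5/11 = 45.5% → the internal panel
Applied research: the internal panel 14/22 = 63.6%, the 2025 panel 22/38 = 57.9% → the internal panel
Translational research: the internal panel 6/8 = 75.0%, the 2025 panel 4/6 = 66.7% → the internal panel
Overall: the internal panel 63/145 = 43.4%, the 2025 panel 59/151 = 39.1% → the internal panel
The internal panel wins overall and in every proposal group — no reversal.

Yes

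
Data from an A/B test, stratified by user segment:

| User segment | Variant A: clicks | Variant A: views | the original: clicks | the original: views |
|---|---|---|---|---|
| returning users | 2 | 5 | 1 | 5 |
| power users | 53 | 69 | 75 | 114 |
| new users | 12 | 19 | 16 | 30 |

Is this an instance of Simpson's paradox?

No

Returning users: Variant A 2/5 = 40.0%, the original 1/5 = 20.0% → Variant A
Power users: Variant A 53/69 = 76.8%, the original 75/114 = 65.8% → Variant A
New users: Variant A 12/19 = 63.2%, the original 16/30 = 53.3% → Variant A
Overall: Variant A 67/93 = 72.0%, the original 92/149 = 61.7% → Variant A
Variant A wins overall and in every user group — no reversal.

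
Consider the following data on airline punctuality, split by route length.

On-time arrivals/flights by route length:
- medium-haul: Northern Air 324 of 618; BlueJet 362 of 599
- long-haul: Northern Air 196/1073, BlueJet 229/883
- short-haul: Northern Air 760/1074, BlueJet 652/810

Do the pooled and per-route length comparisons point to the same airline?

Yes

Medium-haul: Northern Air 324/618 = 52.4%, BlueJet 362/599 = 60.4% → BlueJet
Long-haul: Northern Air 196/1073 = 18.3%, BlueJet 229/883 = 25.9% → BlueJet
Short-haul: Northern Air 760/1074 = 70.8%, BlueJet 652/810 = 80.5% → BlueJet
Overall: Northern Air 1280/2765 = 46.3%, BlueJet 1243/2292 = 54.2% → BlueJet
BlueJet wins overall and in every route group — no reversal.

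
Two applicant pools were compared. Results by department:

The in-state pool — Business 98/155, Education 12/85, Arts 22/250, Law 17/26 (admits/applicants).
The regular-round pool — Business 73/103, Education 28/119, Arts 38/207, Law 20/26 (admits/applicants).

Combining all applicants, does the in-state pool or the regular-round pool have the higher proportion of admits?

Business: the in-state pool 98/155 = 63.2%, the regular-round pool 73/103 = 70.9% → the regular-round pool
Education: the in-state pool 12/85 = 14.1%, the regular-round pool 28/119 = 23.5% → the regular-round pool
Arts: the in-state pool 22/250 = 8.8%, the regular-round pool 38/207 = 18.4% → the regular-round pool
Law: the in-state pool 17/26 = 65.4%, the regular-round pool 20/26 = 76.9% → the regular-round pool
Overall: the in-state pool 149/516 = 28.9%, the regular-round pool 159/455 = 34.9% → the regular-round pool

the regular-round pool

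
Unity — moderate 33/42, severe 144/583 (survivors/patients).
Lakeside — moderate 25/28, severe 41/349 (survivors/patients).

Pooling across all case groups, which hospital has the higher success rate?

Moderate: Unity 33/42 = 78.6%, Lakeside 25/28 = 89.3% → Lakeside
Severe: Unity 144/583 = 24.7%, Lakeside 41/349 = 11.7% → Unity
Overall: Unity 177/625 = 28.3%, Lakeside 66/377 = 17.5% → Unity
(Neither sweeps every case group, but Unity has the higher pooled rate.)

Unity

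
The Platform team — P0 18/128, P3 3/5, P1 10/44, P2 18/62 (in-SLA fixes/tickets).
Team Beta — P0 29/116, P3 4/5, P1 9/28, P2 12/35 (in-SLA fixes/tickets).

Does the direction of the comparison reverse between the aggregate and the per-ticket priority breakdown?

No

P0: the Platform team 18/128 = 14.1%, Team Beta 29/116 = 25.0% → Team Beta
P3: the Platform team 3/5 = 60.0%, Team Beta 4/5 = 80.0% → Team Beta
P1: the Platform team 10/44 = 22.7%, Team Beta 9/28 = 32.1% → Team Beta
P2: the Platform team 18/62 = 29.0%, Team Beta 12/35 = 34.3% → Team Beta
Overall: the Platform team 49/239 = 20.5%, Team Beta 54/184 = 29.3% → Team Beta
Team Beta wins overall and in every ticket group — no reversal.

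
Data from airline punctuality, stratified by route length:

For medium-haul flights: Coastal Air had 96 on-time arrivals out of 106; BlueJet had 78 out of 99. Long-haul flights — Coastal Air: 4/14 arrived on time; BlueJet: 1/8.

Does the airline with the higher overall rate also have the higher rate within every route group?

Yes

Medium-haul: Coastal Air 96/106 = 90.6%, BlueJet 78/99 = 78.8% → Coastal Air
Long-haul: Coastal Air 4/14 = 28.6%, BlueJet 1/8 = 12.5% → Coastal Air
Overall: Coastal Air 100/120 = 83.3%, BlueJet 79/107 = 73.8% → Coastal Air
Coastal Air wins overall and in every route group — no reversal.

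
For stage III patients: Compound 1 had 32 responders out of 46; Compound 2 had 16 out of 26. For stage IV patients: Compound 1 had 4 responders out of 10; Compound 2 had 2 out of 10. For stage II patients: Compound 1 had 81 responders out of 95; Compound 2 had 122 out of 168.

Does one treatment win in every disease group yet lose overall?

Stage III: Compound 1 32/46 = 69.6%, Compound 2 16/26 = 61.5% → Compound 1
Stage IV: Compound 1 4/10 = 40.0%, Compound 2 2/10 = 20.0% → Compound 1
Stage II: Compound 1 81/95 = 85.3%, Compound 2 122/168 = 72.6% → Compound 1
Overall: Compound 1 117/151 = 77.5%, Compound 2 140/204 = 68.6% → Compound 1
Compound 1 wins overall and in every disease group — no reversal.

No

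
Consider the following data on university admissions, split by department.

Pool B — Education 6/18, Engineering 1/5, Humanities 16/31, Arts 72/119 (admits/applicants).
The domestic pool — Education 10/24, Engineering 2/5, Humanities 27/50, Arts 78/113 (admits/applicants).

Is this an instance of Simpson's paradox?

No

Education: Pool B 6/18 = 33.3%, the domestic pool 10/24 = 41.7% → the domestic pool
Engineering: Pool B 1/5 = 20.0%, the domestic pool 2/5 = 40.0% → the domestic pool
Humanities: Pool B 16/31 = 51.6%, the domestic pool 27/50 = 54.0% → the domestic pool
Arts: Pool B 72/119 = 60.5%, the domestic pool 78/113 = 69.0% → the domestic pool
Overall: Pool B 95/173 = 54.9%, the domestic pool 117/192 = 60.9% → the domestic pool
The domestic pool wins overall and in every department group — no reversal.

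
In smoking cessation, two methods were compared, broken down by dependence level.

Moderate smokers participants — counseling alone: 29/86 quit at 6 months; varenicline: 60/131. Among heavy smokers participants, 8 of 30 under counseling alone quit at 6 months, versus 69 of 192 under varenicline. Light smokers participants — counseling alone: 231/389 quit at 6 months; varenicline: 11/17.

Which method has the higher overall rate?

counseling alone

Moderate smokers: counseling alone 29/86 = 33.7%, varenicline 60/131 = 45.8% → varenicline
Heavy smokers: counseling alone 8/30 = 26.7%, varenicline 69/192 = 35.9% → varenicline
Light smokers: counseling alone 231/389 = 59.4%, varenicline 11/17 = 64.7% → varenicline
Overall: counseling alone 268/505 = 53.1%, varenicline 140/340 = 41.2% → counseling alone
(Varenicline wins every dependence group but counseling alone wins overall — varenicline's participants skew toward the low-rate heavy smokers group.)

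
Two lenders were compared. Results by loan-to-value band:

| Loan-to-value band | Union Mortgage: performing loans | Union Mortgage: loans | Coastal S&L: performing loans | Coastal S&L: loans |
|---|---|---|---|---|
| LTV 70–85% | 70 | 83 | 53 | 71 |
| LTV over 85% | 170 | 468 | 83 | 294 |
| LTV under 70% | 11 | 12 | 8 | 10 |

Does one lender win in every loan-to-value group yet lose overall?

No

LTV 70–85%: Union Mortgage 70/83 = 84.3%, Coastal S&L 53/71 = 74.6% → Union Mortgage
LTV over 85%: Union Mortgage 170/468 = 36.3%, Coastal S&L 83/294 = 28.2% → Union Mortgage
LTV under 70%: Union Mortgage 11/12 = 91.7%, Coastal S&L 8/10 = 80.0% → Union Mortgage
Overall: Union Mortgage 251/563 = 44.6%, Coastal S&L 144/375 = 38.4% → Union Mortgage
Union Mortgage wins overall and in every loan-to-value group — no reversal.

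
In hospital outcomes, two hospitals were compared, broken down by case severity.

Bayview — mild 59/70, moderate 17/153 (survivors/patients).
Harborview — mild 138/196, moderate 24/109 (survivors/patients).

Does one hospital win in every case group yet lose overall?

Mild: Bayview 59/70 = 84.3%, Harborview 138/196 = 70.4% → Bayview
Moderate: Bayview 17/153 = 11.1%, Harborview 24/109 = 22.0% → Harborview
Overall: Bayview 76/223 = 34.1%, Harborview 162/305 = 53.1% → Harborview
Neither sweeps: Bayview wins 1 of 2 groups, Harborview wins 1. Harborview wins overall but not every group — no Simpson reversal.

No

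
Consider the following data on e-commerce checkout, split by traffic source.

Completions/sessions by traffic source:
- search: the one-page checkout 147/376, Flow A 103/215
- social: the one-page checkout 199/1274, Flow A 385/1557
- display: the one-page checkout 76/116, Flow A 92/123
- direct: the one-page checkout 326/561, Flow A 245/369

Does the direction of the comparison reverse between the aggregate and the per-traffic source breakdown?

Search: the one-page checkout 147/376 = 39.1%, Flow A 103/215 = 47.9% → Flow A
Social: the one-page checkout 199/1274 = 15.6%, Flow A 385/1557 = 24.7% → Flow A
Display: the one-page checkout 76/116 = 65.5%, Flow A 92/123 = 74.8% → Flow A
Direct: the one-page checkout 326/561 = 58.1%, Flow A 245/369 = 66.4% → Flow A
Overall: the one-page checkout 748/2327 = 32.1%, Flow A 825/2264 = 36.4% → Flow A
Flow A wins overall and in every traffic group — no reversal.

No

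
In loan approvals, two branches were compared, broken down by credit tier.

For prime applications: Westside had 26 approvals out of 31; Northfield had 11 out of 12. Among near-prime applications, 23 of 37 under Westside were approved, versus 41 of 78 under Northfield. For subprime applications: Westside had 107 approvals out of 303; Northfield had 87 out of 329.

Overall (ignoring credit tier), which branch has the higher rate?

Westside

Prime: Westside 26/31 = 83.9%, Northfield 11/12 = 91.7% → Northfield
Near-prime: Westside 23/37 = 62.2%, Northfield 41/78 = 52.6% → Westside
Subprime: Westside 107/303 = 35.3%, Northfield 87/329 = 26.4% → Westside
Overall: Westside 156/371 = 42.0%, Northfield 139/419 = 33.2% → Westside
(Neither sweeps every credit group, but Westside has the higher pooled rate.)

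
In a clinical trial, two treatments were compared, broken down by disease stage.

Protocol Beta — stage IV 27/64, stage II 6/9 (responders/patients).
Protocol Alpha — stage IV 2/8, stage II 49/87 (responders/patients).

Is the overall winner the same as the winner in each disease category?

No

Stage IV: Protocol Beta 27/64 = 42.2%, Protocol Alpha 2/8 = 25.0% → Protocol Beta
Stage II: Protocol Beta 6/9 = 66.7%, Protocol Alpha 49/87 = 56.3% → Protocol Beta
Overall: Protocol Beta 33/73 = 45.2%, Protocol Alpha 51/95 = 53.7% → Protocol Alpha
Protocol Beta wins each disease group but Protocol Alpha wins overall — the comparison reverses. Protocol Beta's patients skew toward stage IV, which has a lower base rate.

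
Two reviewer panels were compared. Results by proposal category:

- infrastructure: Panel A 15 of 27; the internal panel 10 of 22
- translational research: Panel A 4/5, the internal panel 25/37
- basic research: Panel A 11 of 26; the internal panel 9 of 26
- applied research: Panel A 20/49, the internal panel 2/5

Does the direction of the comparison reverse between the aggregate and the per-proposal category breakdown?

Yes

Infrastructure: Panel A 15/27 = 55.6%, the internal panel 10/22 = 45.5% → Panel A
Translational research: Panel A 4/5 = 80.0%, the internal panel 25/37 = 67.6% → Panel A
Basic research: Panel A 11/26 = 42.3%, the internal panel 9/26 = 34.6% → Panel A
Applied research: Panel A 20/49 = 40.8%, the internal panel 2/5 = 40.0% → Panel A
Overall: Panel A 50/107 = 46.7%, the internal panel 46/90 = 51.1% → the internal panel
Panel A wins each proposal group but the internal panel wins overall — the comparison reverses. Panel A's proposals skew toward applied research, which has a lower base rate.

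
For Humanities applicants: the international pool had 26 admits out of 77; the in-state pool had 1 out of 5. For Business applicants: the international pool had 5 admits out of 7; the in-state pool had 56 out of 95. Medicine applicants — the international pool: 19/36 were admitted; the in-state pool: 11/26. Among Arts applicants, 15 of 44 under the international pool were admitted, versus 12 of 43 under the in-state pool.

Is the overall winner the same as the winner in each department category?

No

Humanities: the international pool 26/77 = 33.8%, the in-state pool 1/5 = 20.0% → the international pool
Business: the international pool 5/7 = 71.4%, the in-state pool 56/95 = 58.9% → the international pool
Medicine: the international pool 19/36 = 52.8%, the in-state pool 11/26 = 42.3% → the international pool
Arts: the international pool 15/44 = 34.1%, the in-state pool 12/43 = 27.9% → the international pool
Overall: the international pool 65/164 = 39.6%, the in-state pool 80/169 = 47.3% → the in-state pool
The international pool wins each department group but the in-state pool wins overall — the comparison reverses. The international pool's applicants skew toward Humanities, which has a lower base rate.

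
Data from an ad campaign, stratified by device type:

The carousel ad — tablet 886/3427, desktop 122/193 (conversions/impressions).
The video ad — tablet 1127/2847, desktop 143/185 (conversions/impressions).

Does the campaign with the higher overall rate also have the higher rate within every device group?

Yes

Tablet: the carousel ad 886/3427 = 25.9%, the video ad 1127/2847 = 39.6% → the video ad
Desktop: the carousel ad 122/193 = 63.2%, the video ad 143/185 = 77.3% → the video ad
Overall: the carousel ad 1008/3620 = 27.8%, the video ad 1270/3032 = 41.9% → the video ad
The video ad wins overall and in every device group — no reversal.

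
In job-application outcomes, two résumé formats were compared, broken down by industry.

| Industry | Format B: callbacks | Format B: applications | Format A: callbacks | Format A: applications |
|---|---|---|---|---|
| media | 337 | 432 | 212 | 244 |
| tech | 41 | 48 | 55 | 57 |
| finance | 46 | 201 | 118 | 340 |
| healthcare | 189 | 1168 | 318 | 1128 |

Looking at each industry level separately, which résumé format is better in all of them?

Media: Format B 337/432 = 78.0%, Format A 212/244 = 86.9% → Format A
Tech: Format B 41/48 = 85.4%, Format A 55/57 = 96.5% → Format A
Finance: Format B 46/201 = 22.9%, Format A 118/340 = 34.7% → Format A
Healthcare: Format B 189/1168 = 16.2%, Format A 318/1128 = 28.2% → Format A
Format A has the higher rate in all 4 groups.

Format A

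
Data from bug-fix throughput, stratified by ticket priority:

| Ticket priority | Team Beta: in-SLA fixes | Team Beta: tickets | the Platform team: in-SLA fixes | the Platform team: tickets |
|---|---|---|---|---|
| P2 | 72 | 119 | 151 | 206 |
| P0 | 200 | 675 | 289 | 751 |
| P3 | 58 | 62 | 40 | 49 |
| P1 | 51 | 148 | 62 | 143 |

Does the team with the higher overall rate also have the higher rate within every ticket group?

No

P2: Team Beta 72/119 = 60.5%, the Platform team 151/206 = 73.3% → the Platform team
P0: Team Beta 200/675 = 29.6%, the Platform team 289/751 = 38.5% → the Platform team
P3: Team Beta 58/62 = 93.5%, the Platform team 40/49 = 81.6% → Team Beta
P1: Team Beta 51/148 = 34.5%, the Platform team 62/143 = 43.4% → the Platform team
Overall: Team Beta 381/1004 = 37.9%, the Platform team 542/1149 = 47.2% → the Platform team
Neither sweeps: Team Beta wins 1 of 4 groups, the Platform team wins 3. The Platform team wins overall but not every group — no Simpson reversal.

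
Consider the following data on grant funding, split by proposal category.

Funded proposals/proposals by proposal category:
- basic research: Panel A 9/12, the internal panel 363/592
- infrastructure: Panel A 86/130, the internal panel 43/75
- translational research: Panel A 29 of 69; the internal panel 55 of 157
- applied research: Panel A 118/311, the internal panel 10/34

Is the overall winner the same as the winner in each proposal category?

Basic research: Panel A 9/12 = 75.0%, the internal panel 363/592 = 61.3% → Panel A
Infrastructure: Panel A 86/130 = 66.2%, the internal panel 43/75 = 57.3% → Panel A
Translational research: Panel A 29/69 = 42.0%, the internal panel 55/157 = 35.0% → Panel A
Applied research: Panel A 118/311 = 37.9%, the internal panel 10/34 = 29.4% → Panel A
Overall: Panel A 242/522 = 46.4%, the internal panel 471/858 = 54.9% → the internal panel
Panel A wins each proposal group but the internal panel wins overall — the comparison reverses. Panel A's proposals skew toward applied research, which has a lower base rate.

No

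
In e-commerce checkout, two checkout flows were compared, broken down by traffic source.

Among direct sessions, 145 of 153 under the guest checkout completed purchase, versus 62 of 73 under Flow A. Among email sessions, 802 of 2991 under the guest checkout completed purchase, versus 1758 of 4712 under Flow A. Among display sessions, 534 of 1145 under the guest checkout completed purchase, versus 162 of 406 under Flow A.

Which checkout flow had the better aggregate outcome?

Direct: the guest checkout 145/153 = 94.8%, Flow A 62/73 = 84.9% → the guest checkout
Email: the guest checkout 802/2991 = 26.8%, Flow A 1758/4712 = 37.3% → Flow A
Display: the guest checkout 534/1145 = 46.6%, Flow A 162/406 = 39.9% → the guest checkout
Overall: the guest checkout 1481/4289 = 34.5%, Flow A 1982/5191 = 38.2% → Flow A
(Neither sweeps every traffic group, but Flow A has the higher pooled rate.)

Flow A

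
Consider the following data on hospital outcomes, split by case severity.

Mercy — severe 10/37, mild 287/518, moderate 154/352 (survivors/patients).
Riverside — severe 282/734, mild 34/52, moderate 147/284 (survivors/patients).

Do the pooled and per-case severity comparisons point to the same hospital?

Severe: Mercy 10/37 = 27.0%, Riverside 282/734 = 38.4% → Riverside
Mild: Mercy 287/518 = 55.4%, Riverside 34/52 = 65.4% → Riverside
Moderate: Mercy 154/352 = 43.8%, Riverside 147/284 = 51.8% → Riverside
Overall: Mercy 451/907 = 49.7%, Riverside 463/1070 = 43.3% → Mercy
Riverside wins each case group but Mercy wins overall — the comparison reverses. Riverside's patients skew toward severe, which has a lower base rate.

No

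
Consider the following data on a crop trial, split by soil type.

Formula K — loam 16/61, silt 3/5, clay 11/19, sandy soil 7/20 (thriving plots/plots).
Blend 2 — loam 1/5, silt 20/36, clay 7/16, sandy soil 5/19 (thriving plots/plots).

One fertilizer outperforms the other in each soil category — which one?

Formula K

Loam: Formula K 16/61 = 26.2%, Blend 2 1/5 = 20.0% → Formula K
Silt: Formula K 3/5 = 60.0%, Blend 2 20/36 = 55.6% → Formula K
Clay: Formula K 11/19 = 57.9%, Blend 2 7/16 = 43.8% → Formula K
Sandy soil: Formula K 7/20 = 35.0%, Blend 2 5/19 = 26.3% → Formula K
Formula K has the higher rate in all 4 groups.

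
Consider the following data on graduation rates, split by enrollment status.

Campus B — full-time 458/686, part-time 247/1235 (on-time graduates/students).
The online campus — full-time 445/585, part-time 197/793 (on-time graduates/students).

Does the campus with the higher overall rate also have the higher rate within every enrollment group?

Yes

Full-time: Campus B 458/686 = 66.8%, the online campus 445/585 = 76.1% → the online campus
Part-time: Campus B 247/1235 = 20.0%, the online campus 197/793 = 24.8% → the online campus
Overall: Campus B 705/1921 = 36.7%, the online campus 642/1378 = 46.6% → the online campus
The online campus wins overall and in every enrollment group — no reversal.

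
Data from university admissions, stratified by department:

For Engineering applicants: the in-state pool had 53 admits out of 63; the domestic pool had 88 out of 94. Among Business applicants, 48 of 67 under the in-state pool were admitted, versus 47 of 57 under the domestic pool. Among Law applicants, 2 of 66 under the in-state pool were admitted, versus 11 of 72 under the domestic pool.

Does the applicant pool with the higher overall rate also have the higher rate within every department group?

Engineering: the in-state pool 53/63 = 84.1%, the domestic pool 88/94 = 93.6% → the domestic pool
Business: the in-state pool 48/67 = 71.6%, the domestic pool 47/57 = 82.5% → the domestic pool
Law: the in-state pool 2/66 = 3.0%, the domestic pool 11/72 = 15.3% → the domestic pool
Overall: the in-state pool 103/196 = 52.6%, the domestic pool 146/223 = 65.5% → the domestic pool
The domestic pool wins overall and in every department group — no reversal.

Yes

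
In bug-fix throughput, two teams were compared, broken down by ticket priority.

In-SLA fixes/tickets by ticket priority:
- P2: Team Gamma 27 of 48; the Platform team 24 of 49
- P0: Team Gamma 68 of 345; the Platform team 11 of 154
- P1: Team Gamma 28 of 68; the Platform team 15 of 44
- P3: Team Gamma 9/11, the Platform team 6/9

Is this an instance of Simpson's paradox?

P2: Team Gamma 27/48 = 56.2%, the Platform team 24/49 = 49.0% → Team Gamma
P0: Team Gamma 68/345 = 19.7%, the Platform team 11/154 = 7.1% → Team Gamma
P1: Team Gamma 28/68 = 41.2%, the Platform team 15/44 = 34.1% → Team Gamma
P3: Team Gamma 9/11 = 81.8%, the Platform team 6/9 = 66.7% → Team Gamma
Overall: Team Gamma 132/472 = 28.0%, the Platform team 56/256 = 21.9% → Team Gamma
Team Gamma wins overall and in every ticket group — no reversal.

No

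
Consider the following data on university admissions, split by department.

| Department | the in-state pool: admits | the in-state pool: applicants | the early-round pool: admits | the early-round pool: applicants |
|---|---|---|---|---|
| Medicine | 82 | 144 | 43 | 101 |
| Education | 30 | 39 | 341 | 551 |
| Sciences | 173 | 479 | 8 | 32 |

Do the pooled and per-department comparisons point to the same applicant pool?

Medicine: the in-state pool 82/144 = 56.9%, the early-round pool 43/101 = 42.6% → the in-state pool
Education: the in-state pool 30/39 = 76.9%, the early-round pool 341/551 = 61.9% → the in-state pool
Sciences: the in-state pool 173/479 = 36.1%, the early-round pool 8/32 = 25.0% → the in-state pool
Overall: the in-state pool 285/662 = 43.1%, the early-round pool 392/684 = 57.3% → the early-round pool
The in-state pool wins each department group but the early-round pool wins overall — the comparison reverses. The in-state pool's applicants skew toward Sciences, which has a lower base rate.

No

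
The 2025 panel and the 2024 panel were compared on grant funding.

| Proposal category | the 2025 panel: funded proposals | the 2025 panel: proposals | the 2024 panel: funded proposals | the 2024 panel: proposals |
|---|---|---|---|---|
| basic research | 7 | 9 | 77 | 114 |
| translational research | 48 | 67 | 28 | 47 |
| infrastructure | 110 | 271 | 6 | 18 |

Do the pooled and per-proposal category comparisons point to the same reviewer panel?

Basic research: the 2025 panel 7/9 = 77.8%, the 2024 panel 77/114 = 67.5% → the 2025 panel
Translational research: the 2025 panel 48/67 = 71.6%, the 2024 panel 28/47 = 59.6% → the 2025 panel
Infrastructure: the 2025 panel 110/271 = 40.6%, the 2024 panel 6/18 = 33.3% → the 2025 panel
Overall: the 2025 panel 165/347 = 47.6%, the 2024 panel 111/179 = 62.0% → the 2024 panel
The 2025 panel wins each proposal group but the 2024 panel wins overall — the comparison reverses. The 2025 panel's proposals skew toward infrastructure, which has a lower base rate.

No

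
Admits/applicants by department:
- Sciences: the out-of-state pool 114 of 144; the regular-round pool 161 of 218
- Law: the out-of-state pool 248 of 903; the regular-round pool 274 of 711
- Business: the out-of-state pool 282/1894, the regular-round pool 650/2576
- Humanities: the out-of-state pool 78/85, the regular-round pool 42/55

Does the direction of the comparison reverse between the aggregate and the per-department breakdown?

Sciences: the out-of-state pool 114/144 = 79.2%, the regular-round pool 161/218 = 73.9% → the out-of-state pool
Law: the out-of-state pool 248/903 = 27.5%, the regular-round pool 274/711 = 38.5% → the regular-round pool
Business: the out-of-state pool 282/1894 = 14.9%, the regular-round pool 650/2576 = 25.2% → the regular-round pool
Humanities: the out-of-state pool 78/85 = 91.8%, the regular-round pool 42/55 = 76.4% → the out-of-state pool
Overall: the out-of-state pool 722/3026 = 23.9%, the regular-round pool 1127/3560 = 31.7% → the regular-round pool
Neither sweeps: the out-of-state pool wins 2 of 4 groups, the regular-round pool wins 2. The regular-round pool wins overall but not every group — no Simpson reversal.

No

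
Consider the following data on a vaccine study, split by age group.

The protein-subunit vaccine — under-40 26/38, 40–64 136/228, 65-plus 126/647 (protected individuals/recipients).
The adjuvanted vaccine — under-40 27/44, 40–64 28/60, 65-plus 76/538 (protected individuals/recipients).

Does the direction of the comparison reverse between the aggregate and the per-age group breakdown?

No

Under-40: the protein-subunit vaccine 26/38 = 68.4%, the adjuvanted vaccine 27/44 = 61.4% → the protein-subunit vaccine
40–64: the protein-subunit vaccine 136/228 = 59.6%, the adjuvanted vaccine 28/60 = 46.7% → the protein-subunit vaccine
65-plus: the protein-subunit vaccine 126/647 = 19.5%, the adjuvanted vaccine 76/538 = 14.1% → the protein-subunit vaccine
Overall: the protein-subunit vaccine 288/913 = 31.5%, the adjuvanted vaccine 131/642 = 20.4% → the protein-subunit vaccine
The protein-subunit vaccine wins overall and in every age group — no reversal.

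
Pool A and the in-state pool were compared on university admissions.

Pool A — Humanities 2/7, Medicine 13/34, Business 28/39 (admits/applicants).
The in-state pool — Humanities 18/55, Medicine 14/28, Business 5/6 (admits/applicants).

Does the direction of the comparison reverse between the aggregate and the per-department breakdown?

Yes

Humanities: Pool A 2/7 = 28.6%, the in-state pool 18/55 = 32.7% → the in-state pool
Medicine: Pool A 13/34 = 38.2%, the in-state pool 14/28 = 50.0% → the in-state pool
Business: Pool A 28/39 = 71.8%, the in-state pool 5/6 = 83.3% → the in-state pool
Overall: Pool A 43/80 = 53.8%, the in-state pool 37/89 = 41.6% → Pool A
The in-state pool wins each department group but Pool A wins overall — the comparison reverses. The in-state pool's applicants skew toward Humanities, which has a lower base rate.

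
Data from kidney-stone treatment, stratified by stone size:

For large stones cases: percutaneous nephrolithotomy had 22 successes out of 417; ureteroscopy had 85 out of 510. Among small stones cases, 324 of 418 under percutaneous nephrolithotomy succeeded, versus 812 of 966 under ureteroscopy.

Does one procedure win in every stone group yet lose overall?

Large stones: percutaneous nephrolithotomy 22/417 = 5.3%, ureteroscopy 85/510 = 16.7% → ureteroscopy
Small stones: percutaneous nephrolithotomy 324/418 = 77.5%, ureteroscopy 812/966 = 84.1% → ureteroscopy
Overall: percutaneous nephrolithotomy 346/835 = 41.4%, ureteroscopy 897/1476 = 60.8% → ureteroscopy
Ureteroscopy wins overall and in every stone group — no reversal.

No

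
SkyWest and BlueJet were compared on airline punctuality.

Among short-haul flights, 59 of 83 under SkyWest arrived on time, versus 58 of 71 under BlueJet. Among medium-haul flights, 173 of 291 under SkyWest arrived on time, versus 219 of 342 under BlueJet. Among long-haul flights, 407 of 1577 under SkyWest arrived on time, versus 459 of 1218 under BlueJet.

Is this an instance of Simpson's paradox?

Short-haul: SkyWest 59/83 = 71.1%, BlueJet 58/71 = 81.7% → BlueJet
Medium-haul: SkyWest 173/291 = 59.5%, BlueJet 219/342 = 64.0% → BlueJet
Long-haul: SkyWest 407/1577 = 25.8%, BlueJet 459/1218 = 37.7% → BlueJet
Overall: SkyWest 639/1951 = 32.8%, BlueJet 736/1631 = 45.1% → BlueJet
BlueJet wins overall and in every route group — no reversal.

No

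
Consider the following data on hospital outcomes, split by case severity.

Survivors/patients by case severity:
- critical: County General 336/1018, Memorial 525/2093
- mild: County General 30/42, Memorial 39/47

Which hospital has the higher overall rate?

County General

Critical: County General 336/1018 = 33.0%, Memorial 525/2093 = 25.1% → County General
Mild: County General 30/42 = 71.4%, Memorial 39/47 = 83.0% → Memorial
Overall: County General 366/1060 = 34.5%, Memorial 564/2140 = 26.4% → County General
(Neither sweeps every case group, but County General has the higher pooled rate.)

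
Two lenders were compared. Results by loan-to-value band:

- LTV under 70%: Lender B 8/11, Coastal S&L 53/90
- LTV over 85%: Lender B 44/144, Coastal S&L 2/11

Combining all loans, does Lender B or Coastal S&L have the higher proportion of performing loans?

Coastal S&L

LTV under 70%: Lender B 8/11 = 72.7%, Coastal S&L 53/90 = 58.9% → Lender B
LTV over 85%: Lender B 44/144 = 30.6%, Coastal S&L 2/11 = 18.2% → Lender B
Overall: Lender B 52/155 = 33.5%, Coastal S&L 55/101 = 54.5% → Coastal S&L
(Lender B wins every loan-to-value group but Coastal S&L wins overall — Lender B's loans skew toward the low-rate LTV over 85% group.)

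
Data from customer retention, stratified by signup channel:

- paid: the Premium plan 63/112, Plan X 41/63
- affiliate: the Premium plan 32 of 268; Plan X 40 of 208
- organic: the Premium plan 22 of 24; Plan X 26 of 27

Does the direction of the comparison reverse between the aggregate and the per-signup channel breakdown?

Paid: the Premium plan 63/112 = 56.2%, Plan X 41/63 = 65.1% → Plan X
Affiliate: the Premium plan 32/268 = 11.9%, Plan X 40/208 = 19.2% → Plan X
Organic: the Premium plan 22/24 = 91.7%, Plan X 26/27 = 96.3% → Plan X
Overall: the Premium plan 117/404 = 29.0%, Plan X 107/298 = 35.9% → Plan X
Plan X wins overall and in every signup group — no reversal.

No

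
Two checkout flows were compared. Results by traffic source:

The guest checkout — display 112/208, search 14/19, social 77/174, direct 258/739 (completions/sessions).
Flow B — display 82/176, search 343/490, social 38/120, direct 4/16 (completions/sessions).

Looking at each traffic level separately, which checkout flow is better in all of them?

the guest checkout

Display: the guest checkout 112/208 = 53.8%, Flow B 82/176 = 46.6% → the guest checkout
Search: the guest checkout 14/19 = 73.7%, Flow B 343/490 = 70.0% → the guest checkout
Social: the guest checkout 77/174 = 44.3%, Flow B 38/120 = 31.7% → the guest checkout
Direct: the guest checkout 258/739 = 34.9%, Flow B 4/16 = 25.0% → the guest checkout
The guest checkout has the higher rate in all 4 groups.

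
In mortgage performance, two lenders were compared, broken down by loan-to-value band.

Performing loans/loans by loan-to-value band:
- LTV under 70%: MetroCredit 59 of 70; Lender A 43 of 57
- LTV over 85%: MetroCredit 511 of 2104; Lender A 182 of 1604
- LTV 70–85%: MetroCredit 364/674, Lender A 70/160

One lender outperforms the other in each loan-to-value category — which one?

LTV under 70%: MetroCredit 59/70 = 84.3%, Lender A 43/57 = 75.4% → MetroCredit
LTV over 85%: MetroCredit 511/2104 = 24.3%, Lender A 182/1604 = 11.3% → MetroCredit
LTV 70–85%: MetroCredit 364/674 = 54.0%, Lender A 70/160 = 43.8% → MetroCredit
MetroCredit has the higher rate in all 3 groups.

MetroCredit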